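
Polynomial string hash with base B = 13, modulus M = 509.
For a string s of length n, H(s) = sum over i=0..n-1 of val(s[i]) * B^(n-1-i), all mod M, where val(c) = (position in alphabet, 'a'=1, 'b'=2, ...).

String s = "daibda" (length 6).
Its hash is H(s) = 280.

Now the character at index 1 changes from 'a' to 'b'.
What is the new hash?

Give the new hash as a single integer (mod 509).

Answer: 337

Derivation:
val('a') = 1, val('b') = 2
Position k = 1, exponent = n-1-k = 4
B^4 mod M = 13^4 mod 509 = 57
Delta = (2 - 1) * 57 mod 509 = 57
New hash = (280 + 57) mod 509 = 337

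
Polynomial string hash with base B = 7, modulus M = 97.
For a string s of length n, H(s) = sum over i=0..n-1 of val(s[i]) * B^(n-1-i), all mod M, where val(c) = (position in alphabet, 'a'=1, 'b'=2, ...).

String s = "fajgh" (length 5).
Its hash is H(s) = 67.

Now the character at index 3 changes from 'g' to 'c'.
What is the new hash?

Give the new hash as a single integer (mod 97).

val('g') = 7, val('c') = 3
Position k = 3, exponent = n-1-k = 1
B^1 mod M = 7^1 mod 97 = 7
Delta = (3 - 7) * 7 mod 97 = 69
New hash = (67 + 69) mod 97 = 39

Answer: 39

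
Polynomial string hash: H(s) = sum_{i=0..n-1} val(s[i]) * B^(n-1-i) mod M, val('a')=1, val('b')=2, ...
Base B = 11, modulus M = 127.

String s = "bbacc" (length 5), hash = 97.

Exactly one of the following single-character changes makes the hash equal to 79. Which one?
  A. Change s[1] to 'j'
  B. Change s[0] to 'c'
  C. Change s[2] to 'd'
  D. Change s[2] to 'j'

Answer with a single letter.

Answer: C

Derivation:
Option A: s[1]='b'->'j', delta=(10-2)*11^3 mod 127 = 107, hash=97+107 mod 127 = 77
Option B: s[0]='b'->'c', delta=(3-2)*11^4 mod 127 = 36, hash=97+36 mod 127 = 6
Option C: s[2]='a'->'d', delta=(4-1)*11^2 mod 127 = 109, hash=97+109 mod 127 = 79 <-- target
Option D: s[2]='a'->'j', delta=(10-1)*11^2 mod 127 = 73, hash=97+73 mod 127 = 43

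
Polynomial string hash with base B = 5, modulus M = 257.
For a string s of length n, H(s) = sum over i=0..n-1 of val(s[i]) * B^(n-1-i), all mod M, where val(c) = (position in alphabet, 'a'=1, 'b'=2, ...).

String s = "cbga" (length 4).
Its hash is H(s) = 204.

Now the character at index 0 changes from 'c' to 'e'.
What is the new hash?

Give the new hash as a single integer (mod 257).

Answer: 197

Derivation:
val('c') = 3, val('e') = 5
Position k = 0, exponent = n-1-k = 3
B^3 mod M = 5^3 mod 257 = 125
Delta = (5 - 3) * 125 mod 257 = 250
New hash = (204 + 250) mod 257 = 197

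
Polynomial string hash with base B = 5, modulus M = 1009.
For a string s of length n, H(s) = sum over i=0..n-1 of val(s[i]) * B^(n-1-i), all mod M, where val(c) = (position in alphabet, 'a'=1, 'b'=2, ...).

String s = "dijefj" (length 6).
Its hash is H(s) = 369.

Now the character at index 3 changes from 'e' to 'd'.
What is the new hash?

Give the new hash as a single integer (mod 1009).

Answer: 344

Derivation:
val('e') = 5, val('d') = 4
Position k = 3, exponent = n-1-k = 2
B^2 mod M = 5^2 mod 1009 = 25
Delta = (4 - 5) * 25 mod 1009 = 984
New hash = (369 + 984) mod 1009 = 344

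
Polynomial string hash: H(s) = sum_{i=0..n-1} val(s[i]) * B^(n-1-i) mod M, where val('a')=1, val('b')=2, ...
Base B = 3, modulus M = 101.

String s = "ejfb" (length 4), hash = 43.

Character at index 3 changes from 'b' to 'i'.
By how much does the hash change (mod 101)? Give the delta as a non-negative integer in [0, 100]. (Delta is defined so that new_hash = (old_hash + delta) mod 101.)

Answer: 7

Derivation:
Delta formula: (val(new) - val(old)) * B^(n-1-k) mod M
  val('i') - val('b') = 9 - 2 = 7
  B^(n-1-k) = 3^0 mod 101 = 1
  Delta = 7 * 1 mod 101 = 7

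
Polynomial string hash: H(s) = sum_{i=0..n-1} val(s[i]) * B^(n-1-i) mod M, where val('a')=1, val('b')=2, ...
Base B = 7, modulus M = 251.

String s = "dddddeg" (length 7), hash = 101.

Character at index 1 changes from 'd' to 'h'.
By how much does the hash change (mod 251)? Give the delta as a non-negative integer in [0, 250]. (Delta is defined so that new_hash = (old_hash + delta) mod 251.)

Delta formula: (val(new) - val(old)) * B^(n-1-k) mod M
  val('h') - val('d') = 8 - 4 = 4
  B^(n-1-k) = 7^5 mod 251 = 241
  Delta = 4 * 241 mod 251 = 211

Answer: 211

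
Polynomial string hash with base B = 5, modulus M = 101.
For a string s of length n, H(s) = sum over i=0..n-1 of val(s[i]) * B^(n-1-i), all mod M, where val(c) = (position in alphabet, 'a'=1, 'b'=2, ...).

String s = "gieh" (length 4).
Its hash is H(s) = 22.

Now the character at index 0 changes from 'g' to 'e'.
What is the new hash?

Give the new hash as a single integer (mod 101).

val('g') = 7, val('e') = 5
Position k = 0, exponent = n-1-k = 3
B^3 mod M = 5^3 mod 101 = 24
Delta = (5 - 7) * 24 mod 101 = 53
New hash = (22 + 53) mod 101 = 75

Answer: 75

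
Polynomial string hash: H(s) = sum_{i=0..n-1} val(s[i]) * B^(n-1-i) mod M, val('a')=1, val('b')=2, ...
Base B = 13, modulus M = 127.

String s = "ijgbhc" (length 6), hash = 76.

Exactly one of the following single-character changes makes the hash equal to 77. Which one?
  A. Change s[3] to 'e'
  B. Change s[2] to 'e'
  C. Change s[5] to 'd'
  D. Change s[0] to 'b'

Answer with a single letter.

Answer: C

Derivation:
Option A: s[3]='b'->'e', delta=(5-2)*13^2 mod 127 = 126, hash=76+126 mod 127 = 75
Option B: s[2]='g'->'e', delta=(5-7)*13^3 mod 127 = 51, hash=76+51 mod 127 = 0
Option C: s[5]='c'->'d', delta=(4-3)*13^0 mod 127 = 1, hash=76+1 mod 127 = 77 <-- target
Option D: s[0]='i'->'b', delta=(2-9)*13^5 mod 127 = 4, hash=76+4 mod 127 = 80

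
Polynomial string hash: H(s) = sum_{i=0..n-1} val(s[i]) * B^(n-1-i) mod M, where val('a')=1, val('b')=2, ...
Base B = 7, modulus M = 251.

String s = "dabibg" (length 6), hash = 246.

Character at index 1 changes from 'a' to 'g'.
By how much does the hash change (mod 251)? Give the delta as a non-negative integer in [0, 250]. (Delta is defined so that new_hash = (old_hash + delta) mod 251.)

Answer: 99

Derivation:
Delta formula: (val(new) - val(old)) * B^(n-1-k) mod M
  val('g') - val('a') = 7 - 1 = 6
  B^(n-1-k) = 7^4 mod 251 = 142
  Delta = 6 * 142 mod 251 = 99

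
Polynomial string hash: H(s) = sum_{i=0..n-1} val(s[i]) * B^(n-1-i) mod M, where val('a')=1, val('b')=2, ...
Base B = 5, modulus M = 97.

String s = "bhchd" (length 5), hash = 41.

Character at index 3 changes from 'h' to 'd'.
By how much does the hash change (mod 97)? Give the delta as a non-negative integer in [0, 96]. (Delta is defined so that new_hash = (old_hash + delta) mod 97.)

Answer: 77

Derivation:
Delta formula: (val(new) - val(old)) * B^(n-1-k) mod M
  val('d') - val('h') = 4 - 8 = -4
  B^(n-1-k) = 5^1 mod 97 = 5
  Delta = -4 * 5 mod 97 = 77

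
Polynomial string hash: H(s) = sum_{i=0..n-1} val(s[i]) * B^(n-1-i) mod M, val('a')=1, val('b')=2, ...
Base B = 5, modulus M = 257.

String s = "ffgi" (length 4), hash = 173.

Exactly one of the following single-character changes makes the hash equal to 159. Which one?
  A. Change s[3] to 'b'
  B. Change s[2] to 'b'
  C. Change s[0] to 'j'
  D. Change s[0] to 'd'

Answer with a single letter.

Option A: s[3]='i'->'b', delta=(2-9)*5^0 mod 257 = 250, hash=173+250 mod 257 = 166
Option B: s[2]='g'->'b', delta=(2-7)*5^1 mod 257 = 232, hash=173+232 mod 257 = 148
Option C: s[0]='f'->'j', delta=(10-6)*5^3 mod 257 = 243, hash=173+243 mod 257 = 159 <-- target
Option D: s[0]='f'->'d', delta=(4-6)*5^3 mod 257 = 7, hash=173+7 mod 257 = 180

Answer: C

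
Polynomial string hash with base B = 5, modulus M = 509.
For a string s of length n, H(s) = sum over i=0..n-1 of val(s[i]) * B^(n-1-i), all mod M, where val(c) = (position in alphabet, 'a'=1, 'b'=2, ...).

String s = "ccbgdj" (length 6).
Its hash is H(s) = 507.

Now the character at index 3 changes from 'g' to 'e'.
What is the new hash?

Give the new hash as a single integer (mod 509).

val('g') = 7, val('e') = 5
Position k = 3, exponent = n-1-k = 2
B^2 mod M = 5^2 mod 509 = 25
Delta = (5 - 7) * 25 mod 509 = 459
New hash = (507 + 459) mod 509 = 457

Answer: 457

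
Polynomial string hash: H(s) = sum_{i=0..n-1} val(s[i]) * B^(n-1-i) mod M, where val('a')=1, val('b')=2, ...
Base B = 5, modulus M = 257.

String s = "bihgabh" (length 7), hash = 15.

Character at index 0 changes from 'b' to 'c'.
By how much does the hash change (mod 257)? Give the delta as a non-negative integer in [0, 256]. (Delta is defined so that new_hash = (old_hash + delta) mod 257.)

Answer: 205

Derivation:
Delta formula: (val(new) - val(old)) * B^(n-1-k) mod M
  val('c') - val('b') = 3 - 2 = 1
  B^(n-1-k) = 5^6 mod 257 = 205
  Delta = 1 * 205 mod 257 = 205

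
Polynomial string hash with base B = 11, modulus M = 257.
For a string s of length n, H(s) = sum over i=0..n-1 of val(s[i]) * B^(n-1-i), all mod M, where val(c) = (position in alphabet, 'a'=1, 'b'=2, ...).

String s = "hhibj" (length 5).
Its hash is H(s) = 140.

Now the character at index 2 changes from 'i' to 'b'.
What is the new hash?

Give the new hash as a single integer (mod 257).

val('i') = 9, val('b') = 2
Position k = 2, exponent = n-1-k = 2
B^2 mod M = 11^2 mod 257 = 121
Delta = (2 - 9) * 121 mod 257 = 181
New hash = (140 + 181) mod 257 = 64

Answer: 64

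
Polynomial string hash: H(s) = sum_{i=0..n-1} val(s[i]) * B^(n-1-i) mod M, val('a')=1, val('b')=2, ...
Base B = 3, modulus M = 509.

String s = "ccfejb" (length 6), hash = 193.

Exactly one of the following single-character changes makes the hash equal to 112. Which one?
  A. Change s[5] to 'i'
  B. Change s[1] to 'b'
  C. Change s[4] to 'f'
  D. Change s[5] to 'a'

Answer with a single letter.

Option A: s[5]='b'->'i', delta=(9-2)*3^0 mod 509 = 7, hash=193+7 mod 509 = 200
Option B: s[1]='c'->'b', delta=(2-3)*3^4 mod 509 = 428, hash=193+428 mod 509 = 112 <-- target
Option C: s[4]='j'->'f', delta=(6-10)*3^1 mod 509 = 497, hash=193+497 mod 509 = 181
Option D: s[5]='b'->'a', delta=(1-2)*3^0 mod 509 = 508, hash=193+508 mod 509 = 192

Answer: B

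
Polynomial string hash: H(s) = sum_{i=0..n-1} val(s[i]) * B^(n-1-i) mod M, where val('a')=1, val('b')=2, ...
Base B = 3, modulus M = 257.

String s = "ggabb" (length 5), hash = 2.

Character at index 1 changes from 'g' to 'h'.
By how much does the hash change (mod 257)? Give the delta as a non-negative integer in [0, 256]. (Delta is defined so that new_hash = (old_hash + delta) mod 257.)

Delta formula: (val(new) - val(old)) * B^(n-1-k) mod M
  val('h') - val('g') = 8 - 7 = 1
  B^(n-1-k) = 3^3 mod 257 = 27
  Delta = 1 * 27 mod 257 = 27

Answer: 27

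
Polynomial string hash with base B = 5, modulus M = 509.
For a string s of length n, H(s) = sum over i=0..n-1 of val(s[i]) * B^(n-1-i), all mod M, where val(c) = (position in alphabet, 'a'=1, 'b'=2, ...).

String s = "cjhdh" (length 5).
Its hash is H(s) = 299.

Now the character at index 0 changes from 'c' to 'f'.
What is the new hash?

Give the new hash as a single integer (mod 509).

val('c') = 3, val('f') = 6
Position k = 0, exponent = n-1-k = 4
B^4 mod M = 5^4 mod 509 = 116
Delta = (6 - 3) * 116 mod 509 = 348
New hash = (299 + 348) mod 509 = 138

Answer: 138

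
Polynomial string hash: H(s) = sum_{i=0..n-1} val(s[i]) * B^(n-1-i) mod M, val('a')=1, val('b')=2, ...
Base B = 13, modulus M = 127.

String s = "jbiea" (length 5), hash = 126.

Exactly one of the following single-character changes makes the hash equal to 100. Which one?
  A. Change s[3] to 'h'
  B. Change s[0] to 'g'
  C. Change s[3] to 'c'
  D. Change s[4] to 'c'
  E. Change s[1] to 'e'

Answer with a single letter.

Answer: C

Derivation:
Option A: s[3]='e'->'h', delta=(8-5)*13^1 mod 127 = 39, hash=126+39 mod 127 = 38
Option B: s[0]='j'->'g', delta=(7-10)*13^4 mod 127 = 42, hash=126+42 mod 127 = 41
Option C: s[3]='e'->'c', delta=(3-5)*13^1 mod 127 = 101, hash=126+101 mod 127 = 100 <-- target
Option D: s[4]='a'->'c', delta=(3-1)*13^0 mod 127 = 2, hash=126+2 mod 127 = 1
Option E: s[1]='b'->'e', delta=(5-2)*13^3 mod 127 = 114, hash=126+114 mod 127 = 113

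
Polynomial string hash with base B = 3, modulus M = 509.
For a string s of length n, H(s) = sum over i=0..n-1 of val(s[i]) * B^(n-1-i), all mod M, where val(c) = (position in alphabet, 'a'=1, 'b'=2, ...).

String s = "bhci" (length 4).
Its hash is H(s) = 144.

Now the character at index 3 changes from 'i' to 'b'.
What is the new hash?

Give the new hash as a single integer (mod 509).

Answer: 137

Derivation:
val('i') = 9, val('b') = 2
Position k = 3, exponent = n-1-k = 0
B^0 mod M = 3^0 mod 509 = 1
Delta = (2 - 9) * 1 mod 509 = 502
New hash = (144 + 502) mod 509 = 137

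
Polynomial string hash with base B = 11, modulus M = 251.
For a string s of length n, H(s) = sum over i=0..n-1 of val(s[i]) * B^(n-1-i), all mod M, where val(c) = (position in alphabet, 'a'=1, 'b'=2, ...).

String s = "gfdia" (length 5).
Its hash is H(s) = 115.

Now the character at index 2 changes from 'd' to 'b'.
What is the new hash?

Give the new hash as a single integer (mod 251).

val('d') = 4, val('b') = 2
Position k = 2, exponent = n-1-k = 2
B^2 mod M = 11^2 mod 251 = 121
Delta = (2 - 4) * 121 mod 251 = 9
New hash = (115 + 9) mod 251 = 124

Answer: 124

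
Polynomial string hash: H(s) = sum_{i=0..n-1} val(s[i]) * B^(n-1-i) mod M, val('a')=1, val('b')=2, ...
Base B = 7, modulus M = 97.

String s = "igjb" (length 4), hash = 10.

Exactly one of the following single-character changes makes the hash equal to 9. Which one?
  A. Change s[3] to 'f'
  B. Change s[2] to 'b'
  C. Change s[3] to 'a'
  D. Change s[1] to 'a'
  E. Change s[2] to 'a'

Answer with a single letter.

Answer: C

Derivation:
Option A: s[3]='b'->'f', delta=(6-2)*7^0 mod 97 = 4, hash=10+4 mod 97 = 14
Option B: s[2]='j'->'b', delta=(2-10)*7^1 mod 97 = 41, hash=10+41 mod 97 = 51
Option C: s[3]='b'->'a', delta=(1-2)*7^0 mod 97 = 96, hash=10+96 mod 97 = 9 <-- target
Option D: s[1]='g'->'a', delta=(1-7)*7^2 mod 97 = 94, hash=10+94 mod 97 = 7
Option E: s[2]='j'->'a', delta=(1-10)*7^1 mod 97 = 34, hash=10+34 mod 97 = 44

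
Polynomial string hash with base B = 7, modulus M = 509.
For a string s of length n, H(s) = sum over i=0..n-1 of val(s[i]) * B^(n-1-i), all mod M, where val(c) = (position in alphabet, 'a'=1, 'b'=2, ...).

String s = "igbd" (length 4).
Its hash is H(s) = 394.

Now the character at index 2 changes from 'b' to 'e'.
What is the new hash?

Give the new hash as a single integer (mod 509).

Answer: 415

Derivation:
val('b') = 2, val('e') = 5
Position k = 2, exponent = n-1-k = 1
B^1 mod M = 7^1 mod 509 = 7
Delta = (5 - 2) * 7 mod 509 = 21
New hash = (394 + 21) mod 509 = 415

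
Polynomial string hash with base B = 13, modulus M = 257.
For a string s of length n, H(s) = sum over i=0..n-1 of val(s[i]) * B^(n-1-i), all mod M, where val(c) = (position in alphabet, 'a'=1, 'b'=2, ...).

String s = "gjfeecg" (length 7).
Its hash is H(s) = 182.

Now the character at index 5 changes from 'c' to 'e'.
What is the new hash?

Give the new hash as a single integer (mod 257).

val('c') = 3, val('e') = 5
Position k = 5, exponent = n-1-k = 1
B^1 mod M = 13^1 mod 257 = 13
Delta = (5 - 3) * 13 mod 257 = 26
New hash = (182 + 26) mod 257 = 208

Answer: 208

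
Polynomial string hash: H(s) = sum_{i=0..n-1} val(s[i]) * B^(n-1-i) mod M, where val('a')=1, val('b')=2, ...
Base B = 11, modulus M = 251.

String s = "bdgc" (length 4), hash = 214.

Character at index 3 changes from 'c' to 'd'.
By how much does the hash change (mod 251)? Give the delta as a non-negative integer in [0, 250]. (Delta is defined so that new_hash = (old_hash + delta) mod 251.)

Answer: 1

Derivation:
Delta formula: (val(new) - val(old)) * B^(n-1-k) mod M
  val('d') - val('c') = 4 - 3 = 1
  B^(n-1-k) = 11^0 mod 251 = 1
  Delta = 1 * 1 mod 251 = 1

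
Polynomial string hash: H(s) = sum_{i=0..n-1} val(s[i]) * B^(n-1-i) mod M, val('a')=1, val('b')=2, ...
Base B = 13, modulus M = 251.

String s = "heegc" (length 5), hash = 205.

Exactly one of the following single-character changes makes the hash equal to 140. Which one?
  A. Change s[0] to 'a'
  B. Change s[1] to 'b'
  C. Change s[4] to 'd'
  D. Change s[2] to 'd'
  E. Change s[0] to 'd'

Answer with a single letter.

Option A: s[0]='h'->'a', delta=(1-8)*13^4 mod 251 = 120, hash=205+120 mod 251 = 74
Option B: s[1]='e'->'b', delta=(2-5)*13^3 mod 251 = 186, hash=205+186 mod 251 = 140 <-- target
Option C: s[4]='c'->'d', delta=(4-3)*13^0 mod 251 = 1, hash=205+1 mod 251 = 206
Option D: s[2]='e'->'d', delta=(4-5)*13^2 mod 251 = 82, hash=205+82 mod 251 = 36
Option E: s[0]='h'->'d', delta=(4-8)*13^4 mod 251 = 212, hash=205+212 mod 251 = 166

Answer: B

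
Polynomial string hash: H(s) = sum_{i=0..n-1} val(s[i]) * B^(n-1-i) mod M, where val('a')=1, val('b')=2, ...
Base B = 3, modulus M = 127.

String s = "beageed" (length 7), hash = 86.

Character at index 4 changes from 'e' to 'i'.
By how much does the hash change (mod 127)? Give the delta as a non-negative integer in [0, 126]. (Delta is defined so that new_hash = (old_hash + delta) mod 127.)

Answer: 36

Derivation:
Delta formula: (val(new) - val(old)) * B^(n-1-k) mod M
  val('i') - val('e') = 9 - 5 = 4
  B^(n-1-k) = 3^2 mod 127 = 9
  Delta = 4 * 9 mod 127 = 36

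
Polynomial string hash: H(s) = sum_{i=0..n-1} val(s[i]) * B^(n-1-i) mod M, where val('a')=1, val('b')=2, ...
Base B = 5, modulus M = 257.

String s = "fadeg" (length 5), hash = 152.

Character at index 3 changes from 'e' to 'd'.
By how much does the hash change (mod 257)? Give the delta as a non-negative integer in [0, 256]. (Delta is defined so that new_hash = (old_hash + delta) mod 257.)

Delta formula: (val(new) - val(old)) * B^(n-1-k) mod M
  val('d') - val('e') = 4 - 5 = -1
  B^(n-1-k) = 5^1 mod 257 = 5
  Delta = -1 * 5 mod 257 = 252

Answer: 252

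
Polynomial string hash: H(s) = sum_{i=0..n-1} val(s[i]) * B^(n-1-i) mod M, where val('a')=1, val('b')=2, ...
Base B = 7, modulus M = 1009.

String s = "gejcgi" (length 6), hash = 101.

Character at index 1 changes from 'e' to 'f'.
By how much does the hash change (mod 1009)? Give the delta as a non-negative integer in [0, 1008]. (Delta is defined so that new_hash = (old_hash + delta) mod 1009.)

Answer: 383

Derivation:
Delta formula: (val(new) - val(old)) * B^(n-1-k) mod M
  val('f') - val('e') = 6 - 5 = 1
  B^(n-1-k) = 7^4 mod 1009 = 383
  Delta = 1 * 383 mod 1009 = 383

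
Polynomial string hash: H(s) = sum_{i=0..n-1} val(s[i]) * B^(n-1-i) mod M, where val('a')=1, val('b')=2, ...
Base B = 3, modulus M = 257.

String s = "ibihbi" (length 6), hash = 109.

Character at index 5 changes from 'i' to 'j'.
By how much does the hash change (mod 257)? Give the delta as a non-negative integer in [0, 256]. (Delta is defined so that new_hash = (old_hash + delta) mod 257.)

Answer: 1

Derivation:
Delta formula: (val(new) - val(old)) * B^(n-1-k) mod M
  val('j') - val('i') = 10 - 9 = 1
  B^(n-1-k) = 3^0 mod 257 = 1
  Delta = 1 * 1 mod 257 = 1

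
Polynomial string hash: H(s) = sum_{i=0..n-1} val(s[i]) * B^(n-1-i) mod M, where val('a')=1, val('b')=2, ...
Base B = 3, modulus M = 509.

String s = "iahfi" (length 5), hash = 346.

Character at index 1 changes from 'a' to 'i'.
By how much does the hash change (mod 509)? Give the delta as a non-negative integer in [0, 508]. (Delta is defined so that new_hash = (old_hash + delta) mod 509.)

Answer: 216

Derivation:
Delta formula: (val(new) - val(old)) * B^(n-1-k) mod M
  val('i') - val('a') = 9 - 1 = 8
  B^(n-1-k) = 3^3 mod 509 = 27
  Delta = 8 * 27 mod 509 = 216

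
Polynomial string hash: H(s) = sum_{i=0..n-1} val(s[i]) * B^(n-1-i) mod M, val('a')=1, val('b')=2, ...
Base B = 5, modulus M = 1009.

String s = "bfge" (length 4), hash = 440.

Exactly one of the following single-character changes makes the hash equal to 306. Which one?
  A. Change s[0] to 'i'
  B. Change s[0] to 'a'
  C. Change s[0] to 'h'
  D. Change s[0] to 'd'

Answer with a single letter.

Option A: s[0]='b'->'i', delta=(9-2)*5^3 mod 1009 = 875, hash=440+875 mod 1009 = 306 <-- target
Option B: s[0]='b'->'a', delta=(1-2)*5^3 mod 1009 = 884, hash=440+884 mod 1009 = 315
Option C: s[0]='b'->'h', delta=(8-2)*5^3 mod 1009 = 750, hash=440+750 mod 1009 = 181
Option D: s[0]='b'->'d', delta=(4-2)*5^3 mod 1009 = 250, hash=440+250 mod 1009 = 690

Answer: A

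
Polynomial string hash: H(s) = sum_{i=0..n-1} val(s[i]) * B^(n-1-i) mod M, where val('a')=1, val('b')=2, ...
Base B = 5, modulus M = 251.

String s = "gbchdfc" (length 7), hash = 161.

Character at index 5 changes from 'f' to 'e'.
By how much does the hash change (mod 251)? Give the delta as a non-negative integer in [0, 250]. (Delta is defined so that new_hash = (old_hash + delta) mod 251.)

Answer: 246

Derivation:
Delta formula: (val(new) - val(old)) * B^(n-1-k) mod M
  val('e') - val('f') = 5 - 6 = -1
  B^(n-1-k) = 5^1 mod 251 = 5
  Delta = -1 * 5 mod 251 = 246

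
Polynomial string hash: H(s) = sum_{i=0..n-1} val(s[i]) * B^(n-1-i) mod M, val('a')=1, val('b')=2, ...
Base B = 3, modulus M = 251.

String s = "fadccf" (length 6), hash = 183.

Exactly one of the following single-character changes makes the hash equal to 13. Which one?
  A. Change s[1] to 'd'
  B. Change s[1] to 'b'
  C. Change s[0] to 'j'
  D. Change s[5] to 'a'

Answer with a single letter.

Option A: s[1]='a'->'d', delta=(4-1)*3^4 mod 251 = 243, hash=183+243 mod 251 = 175
Option B: s[1]='a'->'b', delta=(2-1)*3^4 mod 251 = 81, hash=183+81 mod 251 = 13 <-- target
Option C: s[0]='f'->'j', delta=(10-6)*3^5 mod 251 = 219, hash=183+219 mod 251 = 151
Option D: s[5]='f'->'a', delta=(1-6)*3^0 mod 251 = 246, hash=183+246 mod 251 = 178

Answer: B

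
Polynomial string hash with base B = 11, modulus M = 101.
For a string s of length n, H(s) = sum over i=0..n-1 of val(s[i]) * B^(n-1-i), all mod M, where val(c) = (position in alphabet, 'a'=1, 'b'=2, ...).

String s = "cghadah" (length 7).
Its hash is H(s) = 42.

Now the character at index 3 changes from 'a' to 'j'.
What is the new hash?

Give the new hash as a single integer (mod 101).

val('a') = 1, val('j') = 10
Position k = 3, exponent = n-1-k = 3
B^3 mod M = 11^3 mod 101 = 18
Delta = (10 - 1) * 18 mod 101 = 61
New hash = (42 + 61) mod 101 = 2

Answer: 2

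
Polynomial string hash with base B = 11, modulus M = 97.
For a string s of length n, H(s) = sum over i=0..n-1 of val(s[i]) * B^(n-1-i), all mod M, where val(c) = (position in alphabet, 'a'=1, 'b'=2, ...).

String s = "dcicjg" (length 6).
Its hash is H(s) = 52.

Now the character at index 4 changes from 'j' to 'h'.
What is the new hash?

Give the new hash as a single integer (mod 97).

Answer: 30

Derivation:
val('j') = 10, val('h') = 8
Position k = 4, exponent = n-1-k = 1
B^1 mod M = 11^1 mod 97 = 11
Delta = (8 - 10) * 11 mod 97 = 75
New hash = (52 + 75) mod 97 = 30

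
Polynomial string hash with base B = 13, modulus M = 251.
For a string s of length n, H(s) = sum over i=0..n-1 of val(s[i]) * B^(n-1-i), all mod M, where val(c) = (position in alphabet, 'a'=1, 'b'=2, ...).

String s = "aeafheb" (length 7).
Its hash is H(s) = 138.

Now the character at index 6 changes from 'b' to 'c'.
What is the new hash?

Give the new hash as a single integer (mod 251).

Answer: 139

Derivation:
val('b') = 2, val('c') = 3
Position k = 6, exponent = n-1-k = 0
B^0 mod M = 13^0 mod 251 = 1
Delta = (3 - 2) * 1 mod 251 = 1
New hash = (138 + 1) mod 251 = 139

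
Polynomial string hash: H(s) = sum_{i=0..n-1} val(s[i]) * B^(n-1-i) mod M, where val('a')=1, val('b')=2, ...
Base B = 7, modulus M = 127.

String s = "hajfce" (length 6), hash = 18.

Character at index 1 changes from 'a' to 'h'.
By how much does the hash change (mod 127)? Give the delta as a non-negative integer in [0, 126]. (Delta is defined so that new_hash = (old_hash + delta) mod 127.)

Delta formula: (val(new) - val(old)) * B^(n-1-k) mod M
  val('h') - val('a') = 8 - 1 = 7
  B^(n-1-k) = 7^4 mod 127 = 115
  Delta = 7 * 115 mod 127 = 43

Answer: 43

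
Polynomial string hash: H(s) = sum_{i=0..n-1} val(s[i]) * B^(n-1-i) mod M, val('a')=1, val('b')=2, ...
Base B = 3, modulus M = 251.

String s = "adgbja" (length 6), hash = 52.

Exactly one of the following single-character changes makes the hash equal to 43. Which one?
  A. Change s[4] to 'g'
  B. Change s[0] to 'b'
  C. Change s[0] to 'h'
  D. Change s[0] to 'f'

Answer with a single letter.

Answer: A

Derivation:
Option A: s[4]='j'->'g', delta=(7-10)*3^1 mod 251 = 242, hash=52+242 mod 251 = 43 <-- target
Option B: s[0]='a'->'b', delta=(2-1)*3^5 mod 251 = 243, hash=52+243 mod 251 = 44
Option C: s[0]='a'->'h', delta=(8-1)*3^5 mod 251 = 195, hash=52+195 mod 251 = 247
Option D: s[0]='a'->'f', delta=(6-1)*3^5 mod 251 = 211, hash=52+211 mod 251 = 12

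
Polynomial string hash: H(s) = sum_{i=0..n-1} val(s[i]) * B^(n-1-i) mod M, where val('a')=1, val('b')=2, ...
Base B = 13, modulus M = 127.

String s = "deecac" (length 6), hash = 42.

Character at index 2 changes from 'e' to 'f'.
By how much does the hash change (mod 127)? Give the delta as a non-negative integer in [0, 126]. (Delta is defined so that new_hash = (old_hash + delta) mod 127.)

Answer: 38

Derivation:
Delta formula: (val(new) - val(old)) * B^(n-1-k) mod M
  val('f') - val('e') = 6 - 5 = 1
  B^(n-1-k) = 13^3 mod 127 = 38
  Delta = 1 * 38 mod 127 = 38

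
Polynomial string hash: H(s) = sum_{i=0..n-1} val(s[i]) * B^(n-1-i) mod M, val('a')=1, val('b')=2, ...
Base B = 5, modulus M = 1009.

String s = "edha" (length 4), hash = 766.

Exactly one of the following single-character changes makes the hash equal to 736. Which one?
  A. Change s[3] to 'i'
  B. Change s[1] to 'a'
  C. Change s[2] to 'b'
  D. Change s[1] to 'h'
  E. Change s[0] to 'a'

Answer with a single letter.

Answer: C

Derivation:
Option A: s[3]='a'->'i', delta=(9-1)*5^0 mod 1009 = 8, hash=766+8 mod 1009 = 774
Option B: s[1]='d'->'a', delta=(1-4)*5^2 mod 1009 = 934, hash=766+934 mod 1009 = 691
Option C: s[2]='h'->'b', delta=(2-8)*5^1 mod 1009 = 979, hash=766+979 mod 1009 = 736 <-- target
Option D: s[1]='d'->'h', delta=(8-4)*5^2 mod 1009 = 100, hash=766+100 mod 1009 = 866
Option E: s[0]='e'->'a', delta=(1-5)*5^3 mod 1009 = 509, hash=766+509 mod 1009 = 266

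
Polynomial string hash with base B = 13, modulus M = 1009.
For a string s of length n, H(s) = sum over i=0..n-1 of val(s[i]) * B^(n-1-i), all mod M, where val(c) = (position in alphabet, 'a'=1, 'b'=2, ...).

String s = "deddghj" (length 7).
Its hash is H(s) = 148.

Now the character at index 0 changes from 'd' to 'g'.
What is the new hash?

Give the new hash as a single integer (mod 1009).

val('d') = 4, val('g') = 7
Position k = 0, exponent = n-1-k = 6
B^6 mod M = 13^6 mod 1009 = 762
Delta = (7 - 4) * 762 mod 1009 = 268
New hash = (148 + 268) mod 1009 = 416

Answer: 416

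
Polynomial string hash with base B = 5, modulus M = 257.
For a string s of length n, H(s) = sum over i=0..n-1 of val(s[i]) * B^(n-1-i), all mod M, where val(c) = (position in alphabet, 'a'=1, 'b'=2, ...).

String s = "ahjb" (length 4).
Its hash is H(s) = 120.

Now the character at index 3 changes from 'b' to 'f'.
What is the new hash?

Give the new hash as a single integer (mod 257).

Answer: 124

Derivation:
val('b') = 2, val('f') = 6
Position k = 3, exponent = n-1-k = 0
B^0 mod M = 5^0 mod 257 = 1
Delta = (6 - 2) * 1 mod 257 = 4
New hash = (120 + 4) mod 257 = 124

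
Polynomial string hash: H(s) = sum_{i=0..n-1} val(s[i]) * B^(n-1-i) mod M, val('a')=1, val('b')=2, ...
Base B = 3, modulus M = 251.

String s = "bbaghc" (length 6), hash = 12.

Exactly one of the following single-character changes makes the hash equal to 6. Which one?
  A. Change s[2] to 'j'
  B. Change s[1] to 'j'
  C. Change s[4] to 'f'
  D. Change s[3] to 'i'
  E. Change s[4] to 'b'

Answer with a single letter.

Answer: C

Derivation:
Option A: s[2]='a'->'j', delta=(10-1)*3^3 mod 251 = 243, hash=12+243 mod 251 = 4
Option B: s[1]='b'->'j', delta=(10-2)*3^4 mod 251 = 146, hash=12+146 mod 251 = 158
Option C: s[4]='h'->'f', delta=(6-8)*3^1 mod 251 = 245, hash=12+245 mod 251 = 6 <-- target
Option D: s[3]='g'->'i', delta=(9-7)*3^2 mod 251 = 18, hash=12+18 mod 251 = 30
Option E: s[4]='h'->'b', delta=(2-8)*3^1 mod 251 = 233, hash=12+233 mod 251 = 245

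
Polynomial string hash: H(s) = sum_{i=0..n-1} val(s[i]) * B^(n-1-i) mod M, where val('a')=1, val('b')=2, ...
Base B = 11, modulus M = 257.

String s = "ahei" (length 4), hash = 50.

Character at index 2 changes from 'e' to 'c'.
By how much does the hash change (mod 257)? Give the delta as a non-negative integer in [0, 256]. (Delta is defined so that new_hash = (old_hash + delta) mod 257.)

Delta formula: (val(new) - val(old)) * B^(n-1-k) mod M
  val('c') - val('e') = 3 - 5 = -2
  B^(n-1-k) = 11^1 mod 257 = 11
  Delta = -2 * 11 mod 257 = 235

Answer: 235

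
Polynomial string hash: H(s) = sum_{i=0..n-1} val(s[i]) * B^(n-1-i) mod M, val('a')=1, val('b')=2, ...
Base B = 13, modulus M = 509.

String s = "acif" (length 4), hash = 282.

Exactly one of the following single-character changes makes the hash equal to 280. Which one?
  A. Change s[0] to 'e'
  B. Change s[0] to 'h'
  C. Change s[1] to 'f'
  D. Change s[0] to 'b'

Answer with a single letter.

Option A: s[0]='a'->'e', delta=(5-1)*13^3 mod 509 = 135, hash=282+135 mod 509 = 417
Option B: s[0]='a'->'h', delta=(8-1)*13^3 mod 509 = 109, hash=282+109 mod 509 = 391
Option C: s[1]='c'->'f', delta=(6-3)*13^2 mod 509 = 507, hash=282+507 mod 509 = 280 <-- target
Option D: s[0]='a'->'b', delta=(2-1)*13^3 mod 509 = 161, hash=282+161 mod 509 = 443

Answer: C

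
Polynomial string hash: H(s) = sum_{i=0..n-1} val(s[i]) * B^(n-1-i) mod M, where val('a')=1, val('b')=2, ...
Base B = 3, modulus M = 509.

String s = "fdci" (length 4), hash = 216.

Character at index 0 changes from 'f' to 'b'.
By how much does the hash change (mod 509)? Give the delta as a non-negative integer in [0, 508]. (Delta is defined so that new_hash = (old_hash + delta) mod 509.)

Answer: 401

Derivation:
Delta formula: (val(new) - val(old)) * B^(n-1-k) mod M
  val('b') - val('f') = 2 - 6 = -4
  B^(n-1-k) = 3^3 mod 509 = 27
  Delta = -4 * 27 mod 509 = 401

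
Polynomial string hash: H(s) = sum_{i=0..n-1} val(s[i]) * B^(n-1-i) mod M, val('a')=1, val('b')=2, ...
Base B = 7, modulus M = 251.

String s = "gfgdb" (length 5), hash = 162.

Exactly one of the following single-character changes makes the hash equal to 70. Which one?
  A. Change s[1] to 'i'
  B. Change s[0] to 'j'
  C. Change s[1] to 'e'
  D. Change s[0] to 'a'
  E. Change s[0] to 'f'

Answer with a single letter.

Answer: C

Derivation:
Option A: s[1]='f'->'i', delta=(9-6)*7^3 mod 251 = 25, hash=162+25 mod 251 = 187
Option B: s[0]='g'->'j', delta=(10-7)*7^4 mod 251 = 175, hash=162+175 mod 251 = 86
Option C: s[1]='f'->'e', delta=(5-6)*7^3 mod 251 = 159, hash=162+159 mod 251 = 70 <-- target
Option D: s[0]='g'->'a', delta=(1-7)*7^4 mod 251 = 152, hash=162+152 mod 251 = 63
Option E: s[0]='g'->'f', delta=(6-7)*7^4 mod 251 = 109, hash=162+109 mod 251 = 20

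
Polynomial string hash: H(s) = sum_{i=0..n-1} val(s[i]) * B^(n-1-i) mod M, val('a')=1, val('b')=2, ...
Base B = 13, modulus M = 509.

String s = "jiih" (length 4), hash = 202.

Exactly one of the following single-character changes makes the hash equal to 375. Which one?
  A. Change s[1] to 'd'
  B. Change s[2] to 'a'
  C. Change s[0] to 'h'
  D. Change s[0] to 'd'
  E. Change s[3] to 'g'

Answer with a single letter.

Option A: s[1]='i'->'d', delta=(4-9)*13^2 mod 509 = 173, hash=202+173 mod 509 = 375 <-- target
Option B: s[2]='i'->'a', delta=(1-9)*13^1 mod 509 = 405, hash=202+405 mod 509 = 98
Option C: s[0]='j'->'h', delta=(8-10)*13^3 mod 509 = 187, hash=202+187 mod 509 = 389
Option D: s[0]='j'->'d', delta=(4-10)*13^3 mod 509 = 52, hash=202+52 mod 509 = 254
Option E: s[3]='h'->'g', delta=(7-8)*13^0 mod 509 = 508, hash=202+508 mod 509 = 201

Answer: A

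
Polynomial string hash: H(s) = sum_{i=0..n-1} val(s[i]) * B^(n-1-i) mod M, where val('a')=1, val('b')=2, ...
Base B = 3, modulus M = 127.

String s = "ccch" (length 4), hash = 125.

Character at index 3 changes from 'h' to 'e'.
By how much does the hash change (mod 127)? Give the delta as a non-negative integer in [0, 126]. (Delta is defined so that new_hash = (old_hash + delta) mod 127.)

Delta formula: (val(new) - val(old)) * B^(n-1-k) mod M
  val('e') - val('h') = 5 - 8 = -3
  B^(n-1-k) = 3^0 mod 127 = 1
  Delta = -3 * 1 mod 127 = 124

Answer: 124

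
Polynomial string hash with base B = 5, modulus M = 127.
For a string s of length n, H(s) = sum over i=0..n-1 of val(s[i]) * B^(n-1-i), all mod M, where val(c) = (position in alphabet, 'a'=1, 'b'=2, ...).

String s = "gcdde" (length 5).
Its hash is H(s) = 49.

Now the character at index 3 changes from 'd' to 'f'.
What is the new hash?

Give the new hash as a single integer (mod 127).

Answer: 59

Derivation:
val('d') = 4, val('f') = 6
Position k = 3, exponent = n-1-k = 1
B^1 mod M = 5^1 mod 127 = 5
Delta = (6 - 4) * 5 mod 127 = 10
New hash = (49 + 10) mod 127 = 59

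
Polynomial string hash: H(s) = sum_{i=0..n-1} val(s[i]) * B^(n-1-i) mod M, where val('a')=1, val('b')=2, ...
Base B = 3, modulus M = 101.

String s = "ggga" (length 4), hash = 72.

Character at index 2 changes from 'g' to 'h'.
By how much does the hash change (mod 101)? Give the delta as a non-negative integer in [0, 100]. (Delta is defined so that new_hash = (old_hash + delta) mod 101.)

Answer: 3

Derivation:
Delta formula: (val(new) - val(old)) * B^(n-1-k) mod M
  val('h') - val('g') = 8 - 7 = 1
  B^(n-1-k) = 3^1 mod 101 = 3
  Delta = 1 * 3 mod 101 = 3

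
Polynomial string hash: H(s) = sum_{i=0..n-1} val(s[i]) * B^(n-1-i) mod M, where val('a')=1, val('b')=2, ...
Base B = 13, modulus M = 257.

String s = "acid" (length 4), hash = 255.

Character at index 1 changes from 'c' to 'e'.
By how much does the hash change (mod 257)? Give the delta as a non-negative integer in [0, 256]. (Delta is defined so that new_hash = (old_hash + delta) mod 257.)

Answer: 81

Derivation:
Delta formula: (val(new) - val(old)) * B^(n-1-k) mod M
  val('e') - val('c') = 5 - 3 = 2
  B^(n-1-k) = 13^2 mod 257 = 169
  Delta = 2 * 169 mod 257 = 81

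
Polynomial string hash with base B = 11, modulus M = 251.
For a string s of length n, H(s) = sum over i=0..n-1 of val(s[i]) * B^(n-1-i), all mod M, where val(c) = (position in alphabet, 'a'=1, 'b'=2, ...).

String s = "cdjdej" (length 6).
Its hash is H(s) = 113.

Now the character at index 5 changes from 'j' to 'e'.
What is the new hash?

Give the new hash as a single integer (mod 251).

Answer: 108

Derivation:
val('j') = 10, val('e') = 5
Position k = 5, exponent = n-1-k = 0
B^0 mod M = 11^0 mod 251 = 1
Delta = (5 - 10) * 1 mod 251 = 246
New hash = (113 + 246) mod 251 = 108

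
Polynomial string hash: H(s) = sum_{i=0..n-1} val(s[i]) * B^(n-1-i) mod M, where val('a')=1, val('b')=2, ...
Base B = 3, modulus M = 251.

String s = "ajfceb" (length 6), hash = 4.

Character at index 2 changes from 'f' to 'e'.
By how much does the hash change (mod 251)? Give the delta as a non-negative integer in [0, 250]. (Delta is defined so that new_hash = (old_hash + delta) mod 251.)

Answer: 224

Derivation:
Delta formula: (val(new) - val(old)) * B^(n-1-k) mod M
  val('e') - val('f') = 5 - 6 = -1
  B^(n-1-k) = 3^3 mod 251 = 27
  Delta = -1 * 27 mod 251 = 224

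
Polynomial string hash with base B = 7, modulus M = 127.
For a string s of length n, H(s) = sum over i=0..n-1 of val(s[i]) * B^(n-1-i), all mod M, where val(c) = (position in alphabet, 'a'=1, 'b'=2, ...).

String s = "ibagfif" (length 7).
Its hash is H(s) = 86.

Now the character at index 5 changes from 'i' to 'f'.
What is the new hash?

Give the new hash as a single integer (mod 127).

Answer: 65

Derivation:
val('i') = 9, val('f') = 6
Position k = 5, exponent = n-1-k = 1
B^1 mod M = 7^1 mod 127 = 7
Delta = (6 - 9) * 7 mod 127 = 106
New hash = (86 + 106) mod 127 = 65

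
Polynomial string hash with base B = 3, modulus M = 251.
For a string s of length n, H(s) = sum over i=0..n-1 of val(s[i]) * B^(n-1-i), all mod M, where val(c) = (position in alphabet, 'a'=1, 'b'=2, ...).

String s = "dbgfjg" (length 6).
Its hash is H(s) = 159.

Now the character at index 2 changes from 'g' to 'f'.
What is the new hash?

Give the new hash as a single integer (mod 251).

Answer: 132

Derivation:
val('g') = 7, val('f') = 6
Position k = 2, exponent = n-1-k = 3
B^3 mod M = 3^3 mod 251 = 27
Delta = (6 - 7) * 27 mod 251 = 224
New hash = (159 + 224) mod 251 = 132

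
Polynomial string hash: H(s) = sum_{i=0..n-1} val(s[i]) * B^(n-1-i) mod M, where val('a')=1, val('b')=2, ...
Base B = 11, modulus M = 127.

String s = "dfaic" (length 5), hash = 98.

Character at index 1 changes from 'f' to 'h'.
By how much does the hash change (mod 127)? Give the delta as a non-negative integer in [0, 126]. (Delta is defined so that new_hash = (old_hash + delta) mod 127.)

Delta formula: (val(new) - val(old)) * B^(n-1-k) mod M
  val('h') - val('f') = 8 - 6 = 2
  B^(n-1-k) = 11^3 mod 127 = 61
  Delta = 2 * 61 mod 127 = 122

Answer: 122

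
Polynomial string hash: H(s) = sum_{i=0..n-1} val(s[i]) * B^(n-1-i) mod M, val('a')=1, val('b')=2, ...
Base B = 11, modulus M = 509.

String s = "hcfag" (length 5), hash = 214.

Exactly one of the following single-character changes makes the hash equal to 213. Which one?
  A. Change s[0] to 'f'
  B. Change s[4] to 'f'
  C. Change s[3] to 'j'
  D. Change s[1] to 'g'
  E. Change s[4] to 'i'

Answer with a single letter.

Answer: B

Derivation:
Option A: s[0]='h'->'f', delta=(6-8)*11^4 mod 509 = 240, hash=214+240 mod 509 = 454
Option B: s[4]='g'->'f', delta=(6-7)*11^0 mod 509 = 508, hash=214+508 mod 509 = 213 <-- target
Option C: s[3]='a'->'j', delta=(10-1)*11^1 mod 509 = 99, hash=214+99 mod 509 = 313
Option D: s[1]='c'->'g', delta=(7-3)*11^3 mod 509 = 234, hash=214+234 mod 509 = 448
Option E: s[4]='g'->'i', delta=(9-7)*11^0 mod 509 = 2, hash=214+2 mod 509 = 216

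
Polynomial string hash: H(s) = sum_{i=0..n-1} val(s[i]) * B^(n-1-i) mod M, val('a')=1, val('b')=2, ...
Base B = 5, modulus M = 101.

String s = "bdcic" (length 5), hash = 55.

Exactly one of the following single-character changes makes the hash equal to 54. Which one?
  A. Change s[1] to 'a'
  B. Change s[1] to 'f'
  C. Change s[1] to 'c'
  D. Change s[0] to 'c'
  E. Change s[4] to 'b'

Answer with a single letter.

Answer: E

Derivation:
Option A: s[1]='d'->'a', delta=(1-4)*5^3 mod 101 = 29, hash=55+29 mod 101 = 84
Option B: s[1]='d'->'f', delta=(6-4)*5^3 mod 101 = 48, hash=55+48 mod 101 = 2
Option C: s[1]='d'->'c', delta=(3-4)*5^3 mod 101 = 77, hash=55+77 mod 101 = 31
Option D: s[0]='b'->'c', delta=(3-2)*5^4 mod 101 = 19, hash=55+19 mod 101 = 74
Option E: s[4]='c'->'b', delta=(2-3)*5^0 mod 101 = 100, hash=55+100 mod 101 = 54 <-- target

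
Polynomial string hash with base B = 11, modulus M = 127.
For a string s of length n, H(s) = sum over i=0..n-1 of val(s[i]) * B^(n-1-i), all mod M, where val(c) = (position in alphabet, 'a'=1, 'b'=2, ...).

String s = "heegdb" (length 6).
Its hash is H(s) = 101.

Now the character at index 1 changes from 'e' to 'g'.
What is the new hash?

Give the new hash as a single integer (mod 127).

Answer: 46

Derivation:
val('e') = 5, val('g') = 7
Position k = 1, exponent = n-1-k = 4
B^4 mod M = 11^4 mod 127 = 36
Delta = (7 - 5) * 36 mod 127 = 72
New hash = (101 + 72) mod 127 = 46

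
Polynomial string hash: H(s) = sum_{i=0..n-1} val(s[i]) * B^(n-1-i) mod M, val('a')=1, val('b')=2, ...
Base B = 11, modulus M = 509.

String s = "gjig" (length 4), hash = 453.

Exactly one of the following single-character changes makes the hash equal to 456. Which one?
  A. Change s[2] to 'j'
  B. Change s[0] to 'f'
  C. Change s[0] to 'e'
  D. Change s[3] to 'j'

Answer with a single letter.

Answer: D

Derivation:
Option A: s[2]='i'->'j', delta=(10-9)*11^1 mod 509 = 11, hash=453+11 mod 509 = 464
Option B: s[0]='g'->'f', delta=(6-7)*11^3 mod 509 = 196, hash=453+196 mod 509 = 140
Option C: s[0]='g'->'e', delta=(5-7)*11^3 mod 509 = 392, hash=453+392 mod 509 = 336
Option D: s[3]='g'->'j', delta=(10-7)*11^0 mod 509 = 3, hash=453+3 mod 509 = 456 <-- target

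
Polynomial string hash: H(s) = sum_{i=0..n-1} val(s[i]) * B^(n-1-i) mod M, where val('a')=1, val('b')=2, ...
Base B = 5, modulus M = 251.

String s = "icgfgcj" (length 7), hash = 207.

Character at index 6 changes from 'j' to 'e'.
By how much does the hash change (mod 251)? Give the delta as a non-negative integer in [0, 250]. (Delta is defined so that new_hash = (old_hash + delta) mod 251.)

Delta formula: (val(new) - val(old)) * B^(n-1-k) mod M
  val('e') - val('j') = 5 - 10 = -5
  B^(n-1-k) = 5^0 mod 251 = 1
  Delta = -5 * 1 mod 251 = 246

Answer: 246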